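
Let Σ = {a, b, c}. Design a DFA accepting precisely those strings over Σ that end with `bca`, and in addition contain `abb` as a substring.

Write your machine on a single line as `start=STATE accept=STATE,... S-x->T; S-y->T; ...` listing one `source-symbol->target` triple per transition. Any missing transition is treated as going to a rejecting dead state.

Handle the two conditions separately and then intersect. One (4 states) tracks how much of the suffix `bca` has currently been matched; the other (4 states) tracks whether and how much of `abb` has been seen. Each combined state is a pair, one component from each; accept when both components accept.
10 states suffice.
        a   b   c  
>  q0   q1  q2  q0 
   q1   q1  q3  q0 
   q2   q1  q2  q4 
   q3   q1  q5  q4 
   q4   q6  q2  q0 
   q5   q7  q5  q8 
   q6   q1  q3  q0 
   q7   q7  q5  q7 
   q8   q9  q5  q7 
 * q9   q7  q5  q7 
(> = start, * = accepting)

start=q0; accept=q9; q0-a->q1; q0-b->q2; q0-c->q0; q1-a->q1; q1-b->q3; q1-c->q0; q2-a->q1; q2-b->q2; q2-c->q4; q3-a->q1; q3-b->q5; q3-c->q4; q4-a->q6; q4-b->q2; q4-c->q0; q5-a->q7; q5-b->q5; q5-c->q8; q6-a->q1; q6-b->q3; q6-c->q0; q7-a->q7; q7-b->q5; q7-c->q7; q8-a->q9; q8-b->q5; q8-c->q7; q9-a->q7; q9-b->q5; q9-c->q7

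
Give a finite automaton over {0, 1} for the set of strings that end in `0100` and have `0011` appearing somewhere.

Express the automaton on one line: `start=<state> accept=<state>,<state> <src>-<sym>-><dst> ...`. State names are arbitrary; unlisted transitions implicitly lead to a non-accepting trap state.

Handle the two conditions separately and then intersect. The first has 5 states tracking how much of the suffix `0100` has currently been matched; the second has 5 states tracking whether and how much of `0011` has been seen. A product state is a pair (one from each), accepting exactly when both do. Minimizing collapses redundant product states.
With 9 states:
        0   1  
>  q0   q1  q0 
   q1   q2  q0 
   q2   q2  q3 
   q3   q1  q4 
   q4   q5  q4 
   q5   q5  q6 
   q6   q7  q4 
   q7   q8  q6 
 * q8   q5  q6 
(> = start, * = accepting)

start=q0 accept=q8 q0-0->q1 q0-1->q0 q1-0->q2 q1-1->q0 q2-0->q2 q2-1->q3 q3-0->q1 q3-1->q4 q4-0->q5 q4-1->q4 q5-0->q5 q5-1->q6 q6-0->q7 q6-1->q4 q7-0->q8 q7-1->q6 q8-0->q5 q8-1->q6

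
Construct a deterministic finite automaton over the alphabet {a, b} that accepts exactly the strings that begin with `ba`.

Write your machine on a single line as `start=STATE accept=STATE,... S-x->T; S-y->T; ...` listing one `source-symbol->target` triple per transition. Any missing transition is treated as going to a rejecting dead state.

start=s0; accept=s2; s0-a->s3; s0-b->s1; s1-a->s2; s1-b->s3; s2-a->s2; s2-b->s2; s3-a->s3; s3-b->s3

Check the first 2 symbols one by one: s0 through s1 record how many have matched `ba` so far; any wrong symbol goes to the dead state s3. After all 2 match we enter the accepting sink s2.
A 4-state machine:
        a   b  
>  s0   s3  s1 
   s1   s2  s3 
 * s2   s2  s2 
   s3   s3  s3 
(> = start, * = accepting)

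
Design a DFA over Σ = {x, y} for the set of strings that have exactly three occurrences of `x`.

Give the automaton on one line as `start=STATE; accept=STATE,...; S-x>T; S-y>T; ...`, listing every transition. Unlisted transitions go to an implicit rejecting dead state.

Only the number of `x`s matters, and only up to 4. Make a chain A → B → C → D → E advanced by each `x` (with E absorbing); every other symbol self-loops. The accepting set is {D}.
A 5-state machine:
       x  y 
>  A   B  A 
   B   C  B 
   C   D  C 
 * D   E  D 
   E   E  E 
(> = start, * = accepting)

start=A; accept=D; A-x>B; A-y>A; B-x>C; B-y>B; C-x>D; C-y>C; D-x>E; D-y>D; E-x>E; E-y>E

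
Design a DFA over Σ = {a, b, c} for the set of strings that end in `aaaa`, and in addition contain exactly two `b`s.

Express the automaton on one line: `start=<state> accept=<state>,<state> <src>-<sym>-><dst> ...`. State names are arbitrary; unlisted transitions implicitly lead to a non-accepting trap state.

start=q0 accept=q17 q0-a->q1 q0-b->q2 q0-c->q0 q1-a->q3 q1-b->q2 q1-c->q0 q2-a->q4 q2-b->q5 q2-c->q2 q3-a->q6 q3-b->q2 q3-c->q0 q4-a->q7 q4-b->q5 q4-c->q2 q5-a->q8 q5-b->q9 q5-c->q5 q6-a->q10 q6-b->q2 q6-c->q0 q7-a->q11 q7-b->q5 q7-c->q2 q8-a->q12 q8-b->q9 q8-c->q5 q9-a->q13 q9-b->q9 q9-c->q9 q10-a->q10 q10-b->q2 q10-c->q0 q11-a->q14 q11-b->q5 q11-c->q2 q12-a->q15 q12-b->q9 q12-c->q5 q13-a->q16 q13-b->q9 q13-c->q9 q14-a->q14 q14-b->q5 q14-c->q2 q15-a->q17 q15-b->q9 q15-c->q5 q16-a->q18 q16-b->q9 q16-c->q9 q17-a->q17 q17-b->q9 q17-c->q5 q18-a->q19 q18-b->q9 q18-c->q9 q19-a->q19 q19-b->q9 q19-c->q9

Handle the two conditions separately and then intersect. The first has 5 states tracking how much of the suffix `aaaa` has currently been matched; the second has 4 states tracking the count of `b`s, saturating at 3. A product state is a pair (one from each), accepting exactly when both do.
A 20-state machine:
          a    b    c  
>  q0     q1   q2   q0 
   q1     q3   q2   q0 
   q2     q4   q5   q2 
   q3     q6   q2   q0 
   q4     q7   q5   q2 
   q5     q8   q9   q5 
   q6    q10   q2   q0 
   q7    q11   q5   q2 
   q8    q12   q9   q5 
   q9    q13   q9   q9 
   q10   q10   q2   q0 
   q11   q14   q5   q2 
   q12   q15   q9   q5 
   q13   q16   q9   q9 
   q14   q14   q5   q2 
   q15   q17   q9   q5 
   q16   q18   q9   q9 
 * q17   q17   q9   q5 
   q18   q19   q9   q9 
   q19   q19   q9   q9 
(> = start, * = accepting)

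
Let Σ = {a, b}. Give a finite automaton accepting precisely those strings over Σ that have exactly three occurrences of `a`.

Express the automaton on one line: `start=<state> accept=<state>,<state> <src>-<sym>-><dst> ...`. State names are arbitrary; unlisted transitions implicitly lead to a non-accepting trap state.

Only the number of `a`s matters, and only up to 4. Make a chain q0 → q1 → q2 → q3 → q4 advanced by each `a` (with q4 absorbing); every other symbol self-loops. The accepting set is {q3}.
A 5-state machine:
        a   b  
>  q0   q1  q0 
   q1   q2  q1 
   q2   q3  q2 
 * q3   q4  q3 
   q4   q4  q4 
(> = start, * = accepting)

start=q0 accept=q3 q0-a->q1 q0-b->q0 q1-a->q2 q1-b->q1 q2-a->q3 q2-b->q2 q3-a->q4 q3-b->q3 q4-a->q4 q4-b->q4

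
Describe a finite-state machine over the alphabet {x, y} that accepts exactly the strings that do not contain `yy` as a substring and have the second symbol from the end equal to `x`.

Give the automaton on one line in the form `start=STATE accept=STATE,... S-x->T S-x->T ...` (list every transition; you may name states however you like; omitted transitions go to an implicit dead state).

start=S0 accept=S3,S4 S0-x->S1 S0-y->S2 S1-x->S3 S1-y->S4 S2-x->S1 S2-y->S5 S3-x->S3 S3-y->S4 S4-x->S1 S4-y->S5 S5-x->S5 S5-y->S5

Run two small machines in parallel and take their product. One (3 states) tracks partial matches of the forbidden pattern `yy`; the other (7 states) tracks the last 2 symbols read. Each combined state is a pair, one component from each; accept when both components accept. After merging equivalent states the machine shrinks.
A 6-state machine:
        x   y  
>  S0   S1  S2 
   S1   S3  S4 
   S2   S1  S5 
 * S3   S3  S4 
 * S4   S1  S5 
   S5   S5  S5 
(> = start, * = accepting)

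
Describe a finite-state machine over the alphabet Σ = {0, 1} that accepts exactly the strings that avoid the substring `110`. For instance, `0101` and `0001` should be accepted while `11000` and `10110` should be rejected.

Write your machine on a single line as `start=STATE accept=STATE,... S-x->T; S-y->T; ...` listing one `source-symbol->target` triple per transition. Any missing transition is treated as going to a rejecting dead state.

This is the complement of 'contains `110`'. Use the same substring-matching states — q0 through q3 holding how much of `110` has just been matched — but flip the accepting set: everything except the trap q3 accepts.
4 states suffice.
        0   1  
>* q0   q0  q1 
 * q1   q0  q2 
 * q2   q3  q2 
   q3   q3  q3 
(> = start, * = accepting)

start=q0; accept=q0,q1,q2; q0-0->q0; q0-1->q1; q1-0->q0; q1-1->q2; q2-0->q3; q2-1->q2; q3-0->q3; q3-1->q3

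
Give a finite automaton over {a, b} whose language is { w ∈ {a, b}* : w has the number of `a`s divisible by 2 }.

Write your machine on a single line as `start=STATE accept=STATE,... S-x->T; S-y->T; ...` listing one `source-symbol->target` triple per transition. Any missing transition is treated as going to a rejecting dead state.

start=s0; accept=s0; s0-a->s1; s0-b->s0; s1-a->s0; s1-b->s1

Keep the running count of `a`s modulo 2: each `a` advances along the cycle s0 → s1 → s0 while other symbols loop. Accept at s0.
2 states suffice.
        a   b  
>* s0   s1  s0 
   s1   s0  s1 
(> = start, * = accepting)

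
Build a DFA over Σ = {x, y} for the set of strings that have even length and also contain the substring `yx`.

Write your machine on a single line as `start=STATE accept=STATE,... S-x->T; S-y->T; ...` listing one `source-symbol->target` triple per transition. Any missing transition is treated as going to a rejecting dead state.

start=s0; accept=s4; s0-x->s1; s0-y->s2; s1-x->s0; s1-y->s3; s2-x->s4; s2-y->s3; s3-x->s5; s3-y->s2; s4-x->s5; s4-y->s5; s5-x->s4; s5-y->s4

Build one automaton per condition and run them in lockstep. One (2 states) tracks the input length modulo 2; the other (3 states) tracks whether and how much of `yx` has been seen. Each combined state is a pair, one component from each; accept when both components accept.
6 states suffice.
        x   y  
>  s0   s1  s2 
   s1   s0  s3 
   s2   s4  s3 
   s3   s5  s2 
 * s4   s5  s5 
   s5   s4  s4 
(> = start, * = accepting)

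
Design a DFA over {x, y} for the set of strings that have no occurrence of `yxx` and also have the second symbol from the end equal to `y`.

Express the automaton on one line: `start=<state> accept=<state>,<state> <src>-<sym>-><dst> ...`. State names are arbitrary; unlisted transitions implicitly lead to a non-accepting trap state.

start=A accept=C,D A-x->A A-y->B B-x->C B-y->D C-x->E C-y->B D-x->C D-y->D E-x->E E-y->E

Handle the two conditions separately and then intersect. One (4 states) tracks partial matches of the forbidden pattern `yxx`; the other (7 states) tracks the last 2 symbols read. Each combined state is a pair, one component from each; accept when both components accept. Equivalent product states are then merged.
       x  y 
>  A   A  B 
   B   C  D 
 * C   E  B 
 * D   C  D 
   E   E  E 
(> = start, * = accepting)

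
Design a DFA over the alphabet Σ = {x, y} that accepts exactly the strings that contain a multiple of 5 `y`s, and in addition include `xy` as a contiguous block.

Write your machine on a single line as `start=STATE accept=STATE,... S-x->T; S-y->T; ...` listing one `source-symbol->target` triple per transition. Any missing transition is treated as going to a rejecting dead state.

Run two small machines in parallel and take their product. The first has 5 states tracking the count of `y`s modulo 5; the second has 3 states tracking whether and how much of `xy` has been seen. A product state is a pair (one from each), accepting exactly when both do. Equivalent product states are then merged.
11 states suffice.
          x    y  
>  s0     s1   s2 
   s1     s1   s3 
   s2     s3   s4 
   s3     s3   s5 
   s4     s5   s6 
   s5     s5   s7 
   s6     s7   s8 
   s7     s7   s9 
   s8     s9   s0 
   s9     s9  s10 
 * s10   s10   s3 
(> = start, * = accepting)

start=s0; accept=s10; s0-x->s1; s0-y->s2; s1-x->s1; s1-y->s3; s2-x->s3; s2-y->s4; s3-x->s3; s3-y->s5; s4-x->s5; s4-y->s6; s5-x->s5; s5-y->s7; s6-x->s7; s6-y->s8; s7-x->s7; s7-y->s9; s8-x->s9; s8-y->s0; s9-x->s9; s9-y->s10; s10-x->s10; s10-y->s3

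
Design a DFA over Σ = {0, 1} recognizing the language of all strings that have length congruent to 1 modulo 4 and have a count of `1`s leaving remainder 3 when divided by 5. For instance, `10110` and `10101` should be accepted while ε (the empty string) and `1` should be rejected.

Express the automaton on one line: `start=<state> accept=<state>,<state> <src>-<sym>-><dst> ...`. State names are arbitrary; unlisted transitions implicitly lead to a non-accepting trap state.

Handle the two conditions separately and then intersect. The first has 4 states tracking the input length modulo 4; the second has 5 states tracking the count of `1`s modulo 5. A product state is a pair (one from each), accepting exactly when both do.
With 20 states:
          0    1  
>  q0     q1   q2 
   q1     q3   q4 
   q2     q4   q5 
   q3     q6   q7 
   q4     q7   q8 
   q5     q8   q9 
   q6     q0  q10 
   q7    q10  q11 
   q8    q11  q12 
   q9    q12  q13 
   q10    q2  q14 
   q11   q14  q15 
   q12   q15  q16 
   q13   q16   q1 
   q14    q5  q17 
 * q15   q17  q18 
   q16   q18   q3 
   q17    q9  q19 
   q18   q19   q6 
   q19   q13   q0 
(> = start, * = accepting)

start=q0 accept=q15 q0-0->q1 q0-1->q2 q1-0->q3 q1-1->q4 q2-0->q4 q2-1->q5 q3-0->q6 q3-1->q7 q4-0->q7 q4-1->q8 q5-0->q8 q5-1->q9 q6-0->q0 q6-1->q10 q7-0->q10 q7-1->q11 q8-0->q11 q8-1->q12 q9-0->q12 q9-1->q13 q10-0->q2 q10-1->q14 q11-0->q14 q11-1->q15 q12-0->q15 q12-1->q16 q13-0->q16 q13-1->q1 q14-0->q5 q14-1->q17 q15-0->q17 q15-1->q18 q16-0->q18 q16-1->q3 q17-0->q9 q17-1->q19 q18-0->q19 q18-1->q6 q19-0->q13 q19-1->q0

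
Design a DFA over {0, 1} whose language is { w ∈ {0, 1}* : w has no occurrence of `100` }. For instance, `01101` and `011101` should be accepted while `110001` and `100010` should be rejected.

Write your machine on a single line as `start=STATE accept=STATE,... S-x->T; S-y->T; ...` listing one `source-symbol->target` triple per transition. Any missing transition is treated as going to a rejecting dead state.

This is the complement of 'contains `100`'. Use the same substring-matching states — q0 through q3 holding how much of `100` has just been matched — but flip the accepting set: everything except the trap q3 accepts.
A 4-state machine:
        0   1  
>* q0   q0  q1 
 * q1   q2  q1 
 * q2   q3  q1 
   q3   q3  q3 
(> = start, * = accepting)

start=q0; accept=q0,q1,q2; q0-0->q0; q0-1->q1; q1-0->q2; q1-1->q1; q2-0->q3; q2-1->q1; q3-0->q3; q3-1->q3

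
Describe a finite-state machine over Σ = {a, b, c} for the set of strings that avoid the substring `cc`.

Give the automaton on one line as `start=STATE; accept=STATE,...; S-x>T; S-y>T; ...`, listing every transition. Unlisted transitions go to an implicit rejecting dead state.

This is the complement of 'contains `cc`'. Use the same substring-matching states — q0 through q2 holding how much of `cc` has just been matched — but flip the accepting set: everything except the trap q2 accepts.
A 3-state machine:
        a   b   c  
>* q0   q0  q0  q1 
 * q1   q0  q0  q2 
   q2   q2  q2  q2 
(> = start, * = accepting)

start=q0; accept=q0,q1; q0-a>q0; q0-b>q0; q0-c>q1; q1-a>q0; q1-b>q0; q1-c>q2; q2-a>q2; q2-b>q2; q2-c>q2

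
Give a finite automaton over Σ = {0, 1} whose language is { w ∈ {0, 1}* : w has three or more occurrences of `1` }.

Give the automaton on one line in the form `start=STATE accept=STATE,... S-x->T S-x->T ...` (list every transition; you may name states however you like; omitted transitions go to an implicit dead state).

start=A accept=D,E A-0->A A-1->B B-0->B B-1->C C-0->C C-1->D D-0->D D-1->E E-0->E E-1->E

Only the number of `1`s matters, and only up to 4. Make a chain A → B → C → D → E advanced by each `1` (with E absorbing); every other symbol self-loops. The accepting set is {D, E}.
       0  1 
>  A   A  B 
   B   B  C 
   C   C  D 
 * D   D  E 
 * E   E  E 
(> = start, * = accepting)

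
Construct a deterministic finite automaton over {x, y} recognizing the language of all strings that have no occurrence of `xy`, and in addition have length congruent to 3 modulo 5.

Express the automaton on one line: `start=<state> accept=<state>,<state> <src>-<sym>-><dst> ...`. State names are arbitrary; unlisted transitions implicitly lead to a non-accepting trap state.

start=A accept=G,H A-x->B A-y->C B-x->D B-y->E C-x->D C-y->F D-x->G D-y->E E-x->E E-y->E F-x->G F-y->H G-x->I G-y->E H-x->I H-y->J I-x->K I-y->E J-x->K J-y->A K-x->B K-y->E

Run two small machines in parallel and take their product. One (3 states) tracks partial matches of the forbidden pattern `xy`; the other (5 states) tracks the input length modulo 5. Each combined state is a pair, one component from each; accept when both components accept. Equivalent product states are then merged.
11 states suffice.
       x  y 
>  A   B  C 
   B   D  E 
   C   D  F 
   D   G  E 
   E   E  E 
   F   G  H 
 * G   I  E 
 * H   I  J 
   I   K  E 
   J   K  A 
   K   B  E 
(> = start, * = accepting)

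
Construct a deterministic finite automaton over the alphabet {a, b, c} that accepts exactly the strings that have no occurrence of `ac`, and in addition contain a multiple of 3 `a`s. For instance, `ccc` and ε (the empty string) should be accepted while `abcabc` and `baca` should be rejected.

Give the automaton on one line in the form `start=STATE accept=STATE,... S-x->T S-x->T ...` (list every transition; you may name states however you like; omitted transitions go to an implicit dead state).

start=q0 accept=q0,q5 q0-a->q1 q0-b->q0 q0-c->q0 q1-a->q2 q1-b->q3 q1-c->q4 q2-a->q5 q2-b->q6 q2-c->q4 q3-a->q2 q3-b->q3 q3-c->q3 q4-a->q4 q4-b->q4 q4-c->q4 q5-a->q1 q5-b->q0 q5-c->q4 q6-a->q5 q6-b->q6 q6-c->q6

Build one automaton per condition and run them in lockstep. One (3 states) tracks partial matches of the forbidden pattern `ac`; the other (3 states) tracks the count of `a`s modulo 3. Each combined state is a pair, one component from each; accept when both components accept. Equivalent product states are then merged.
With 7 states:
        a   b   c  
>* q0   q1  q0  q0 
   q1   q2  q3  q4 
   q2   q5  q6  q4 
   q3   q2  q3  q3 
   q4   q4  q4  q4 
 * q5   q1  q0  q4 
   q6   q5  q6  q6 
(> = start, * = accepting)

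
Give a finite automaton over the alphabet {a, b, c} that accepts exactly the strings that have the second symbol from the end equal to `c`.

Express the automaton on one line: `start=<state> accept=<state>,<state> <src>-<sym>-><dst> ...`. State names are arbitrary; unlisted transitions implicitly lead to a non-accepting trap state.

Because acceptance depends on a position counted from the end, the machine has to buffer the most recent 2 symbols. Make each state the string of the last up-to-2 symbols read; on input `x` shift the window left and append `x`. Accept when the buffered window has length 2 and begins with `c`.
With 13 states:
          a    b    c  
>  q0     q1   q2   q3 
   q1     q4   q5   q6 
   q2     q7   q8   q9 
   q3    q10  q11  q12 
   q4     q4   q5   q6 
   q5     q7   q8   q9 
   q6    q10  q11  q12 
   q7     q4   q5   q6 
   q8     q7   q8   q9 
   q9    q10  q11  q12 
 * q10    q4   q5   q6 
 * q11    q7   q8   q9 
 * q12   q10  q11  q12 
(> = start, * = accepting)

start=q0 accept=q10,q11,q12 q0-a->q1 q0-b->q2 q0-c->q3 q1-a->q4 q1-b->q5 q1-c->q6 q2-a->q7 q2-b->q8 q2-c->q9 q3-a->q10 q3-b->q11 q3-c->q12 q4-a->q4 q4-b->q5 q4-c->q6 q5-a->q7 q5-b->q8 q5-c->q9 q6-a->q10 q6-b->q11 q6-c->q12 q7-a->q4 q7-b->q5 q7-c->q6 q8-a->q7 q8-b->q8 q8-c->q9 q9-a->q10 q9-b->q11 q9-c->q12 q10-a->q4 q10-b->q5 q10-c->q6 q11-a->q7 q11-b->q8 q11-c->q9 q12-a->q10 q12-b->q11 q12-c->q12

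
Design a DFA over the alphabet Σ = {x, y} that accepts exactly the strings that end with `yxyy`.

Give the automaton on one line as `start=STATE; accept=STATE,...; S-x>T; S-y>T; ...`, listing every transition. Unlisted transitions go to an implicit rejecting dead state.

start=q0; accept=q4; q0-x>q0; q0-y>q1; q1-x>q2; q1-y>q1; q2-x>q0; q2-y>q3; q3-x>q2; q3-y>q4; q4-x>q2; q4-y>q1

Remember how much of `yxyy` the current input suffix matches. State q0 means no match yet; q1 means the last symbol is `y`; q2 means the last 2 symbols are `yx`; q3 means the last 3 symbols are `yxy`; q4 means the last 4 symbols are `yxyy`. Only q4 accepts. On a mismatch, fall back to the longest proper suffix that is still a prefix of `yxyy`.
A 5-state machine:
        x   y  
>  q0   q0  q1 
   q1   q2  q1 
   q2   q0  q3 
   q3   q2  q4 
 * q4   q2  q1 
(> = start, * = accepting)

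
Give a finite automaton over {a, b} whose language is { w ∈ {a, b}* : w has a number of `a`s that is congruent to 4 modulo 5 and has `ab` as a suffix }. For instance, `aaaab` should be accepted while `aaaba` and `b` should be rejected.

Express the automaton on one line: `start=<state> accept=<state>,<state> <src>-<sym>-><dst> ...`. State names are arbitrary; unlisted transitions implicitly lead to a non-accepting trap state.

start=q0 accept=q11 q0-a->q1 q0-b->q0 q1-a->q2 q1-b->q3 q2-a->q4 q2-b->q5 q3-a->q2 q3-b->q6 q4-a->q7 q4-b->q8 q5-a->q4 q5-b->q9 q6-a->q2 q6-b->q6 q7-a->q10 q7-b->q11 q8-a->q7 q8-b->q12 q9-a->q4 q9-b->q9 q10-a->q1 q10-b->q13 q11-a->q10 q11-b->q14 q12-a->q7 q12-b->q12 q13-a->q1 q13-b->q0 q14-a->q10 q14-b->q14

Build one automaton per condition and run them in lockstep. The first has 5 states tracking the count of `a`s modulo 5; the second has 3 states tracking how much of the suffix `ab` has currently been matched. A product state is a pair (one from each), accepting exactly when both do.
15 states suffice.
          a    b  
>  q0     q1   q0 
   q1     q2   q3 
   q2     q4   q5 
   q3     q2   q6 
   q4     q7   q8 
   q5     q4   q9 
   q6     q2   q6 
   q7    q10  q11 
   q8     q7  q12 
   q9     q4   q9 
   q10    q1  q13 
 * q11   q10  q14 
   q12    q7  q12 
   q13    q1   q0 
   q14   q10  q14 
(> = start, * = accepting)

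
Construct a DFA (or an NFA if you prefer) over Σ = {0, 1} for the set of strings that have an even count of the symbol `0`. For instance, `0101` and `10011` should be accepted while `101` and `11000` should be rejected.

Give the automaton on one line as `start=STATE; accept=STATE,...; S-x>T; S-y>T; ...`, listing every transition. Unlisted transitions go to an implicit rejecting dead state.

start=q0; accept=q0; q0-0>q1; q0-1>q0; q1-0>q0; q1-1>q1

The only thing that matters is how many `0`s have appeared, reduced mod 2. Use one state per residue: q0 for 0, …, q1 for 1. Reading `0` moves to the next residue; anything else stays put. q0 is accepting.
2 states suffice.
        0   1  
>* q0   q1  q0 
   q1   q0  q1 
(> = start, * = accepting)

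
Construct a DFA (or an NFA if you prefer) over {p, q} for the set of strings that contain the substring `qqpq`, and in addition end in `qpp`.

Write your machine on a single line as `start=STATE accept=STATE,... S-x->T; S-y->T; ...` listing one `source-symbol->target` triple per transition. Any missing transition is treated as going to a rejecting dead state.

start=A; accept=G; A-p->A; A-q->B; B-p->A; B-q->C; C-p->D; C-q->C; D-p->A; D-q->E; E-p->F; E-q->E; F-p->G; F-q->E; G-p->H; G-q->E; H-p->H; H-q->E

Run two small machines in parallel and take their product. The first has 5 states tracking whether and how much of `qqpq` has been seen; the second has 4 states tracking how much of the suffix `qpp` has currently been matched. A product state is a pair (one from each), accepting exactly when both do. Equivalent product states are then merged.
With 8 states:
       p  q 
>  A   A  B 
   B   A  C 
   C   D  C 
   D   A  E 
   E   F  E 
   F   G  E 
 * G   H  E 
   H   H  E 
(> = start, * = accepting)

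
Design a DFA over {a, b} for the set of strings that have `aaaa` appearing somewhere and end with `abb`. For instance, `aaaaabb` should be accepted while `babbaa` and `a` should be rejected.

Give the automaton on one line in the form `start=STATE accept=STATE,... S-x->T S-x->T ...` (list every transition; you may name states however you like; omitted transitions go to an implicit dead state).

Run two small machines in parallel and take their product. The first has 5 states tracking whether and how much of `aaaa` has been seen; the second has 4 states tracking how much of the suffix `abb` has currently been matched. A product state is a pair (one from each), accepting exactly when both do. After merging equivalent states the machine shrinks.
8 states suffice.
        a   b  
>  q0   q1  q0 
   q1   q2  q0 
   q2   q3  q0 
   q3   q4  q0 
   q4   q4  q5 
   q5   q4  q6 
 * q6   q4  q7 
   q7   q4  q7 
(> = start, * = accepting)

start=q0 accept=q6 q0-a->q1 q0-b->q0 q1-a->q2 q1-b->q0 q2-a->q3 q2-b->q0 q3-a->q4 q3-b->q0 q4-a->q4 q4-b->q5 q5-a->q4 q5-b->q6 q6-a->q4 q6-b->q7 q7-a->q4 q7-b->q7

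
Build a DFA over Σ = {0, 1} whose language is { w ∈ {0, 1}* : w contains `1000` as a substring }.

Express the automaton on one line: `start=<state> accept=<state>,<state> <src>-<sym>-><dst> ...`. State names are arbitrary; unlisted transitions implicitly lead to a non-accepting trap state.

start=S0 accept=S4 S0-0->S0 S0-1->S1 S1-0->S2 S1-1->S1 S2-0->S3 S2-1->S1 S3-0->S4 S3-1->S1 S4-0->S4 S4-1->S4

States S0..S3 record the length of the longest prefix of `1000` that matches the current input suffix. Reaching S4 means `1000` has been seen, and we stay there forever. Accept from S4.
A 5-state machine:
        0   1  
>  S0   S0  S1 
   S1   S2  S1 
   S2   S3  S1 
   S3   S4  S1 
 * S4   S4  S4 
(> = start, * = accepting)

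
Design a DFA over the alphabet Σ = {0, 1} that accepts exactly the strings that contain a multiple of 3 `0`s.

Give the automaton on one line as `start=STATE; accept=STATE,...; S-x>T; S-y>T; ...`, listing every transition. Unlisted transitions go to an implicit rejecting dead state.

The only thing that matters is how many `0`s have appeared, reduced mod 3. Use one state per residue: s0 for 0, …, s2 for 2. Reading `0` moves to the next residue; anything else stays put. s0 is accepting.
A 3-state machine:
        0   1  
>* s0   s1  s0 
   s1   s2  s1 
   s2   s0  s2 
(> = start, * = accepting)

start=s0; accept=s0; s0-0>s1; s0-1>s0; s1-0>s2; s1-1>s1; s2-0>s0; s2-1>s2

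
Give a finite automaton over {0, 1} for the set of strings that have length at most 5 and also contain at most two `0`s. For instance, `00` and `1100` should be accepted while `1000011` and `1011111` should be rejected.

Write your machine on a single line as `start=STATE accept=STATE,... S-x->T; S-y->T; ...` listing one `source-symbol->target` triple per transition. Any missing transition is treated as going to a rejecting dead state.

Handle the two conditions separately and then intersect. The first has 7 states tracking the input length, saturating at 6; the second has 4 states tracking the count of `0`s, saturating at 3. A product state is a pair (one from each), accepting exactly when both do.
          0    1  
>* q0     q1   q2 
 * q1     q3   q4 
 * q2     q4   q5 
 * q3     q6   q7 
 * q4     q7   q8 
 * q5     q8   q9 
   q6    q10  q10 
 * q7    q10  q11 
 * q8    q11  q12 
 * q9    q12  q13 
   q10   q14  q14 
 * q11   q14  q15 
 * q12   q15  q16 
 * q13   q16  q17 
   q14   q18  q18 
 * q15   q18  q19 
 * q16   q19  q20 
 * q17   q20  q21 
   q18   q18  q18 
   q19   q18  q19 
   q20   q19  q20 
   q21   q20  q21 
(> = start, * = accepting)

start=q0; accept=q0,q1,q2,q3,q4,q5,q7,q8,q9,q11,q12,q13,q15,q16,q17; q0-0->q1; q0-1->q2; q1-0->q3; q1-1->q4; q2-0->q4; q2-1->q5; q3-0->q6; q3-1->q7; q4-0->q7; q4-1->q8; q5-0->q8; q5-1->q9; q6-0->q10; q6-1->q10; q7-0->q10; q7-1->q11; q8-0->q11; q8-1->q12; q9-0->q12; q9-1->q13; q10-0->q14; q10-1->q14; q11-0->q14; q11-1->q15; q12-0->q15; q12-1->q16; q13-0->q16; q13-1->q17; q14-0->q18; q14-1->q18; q15-0->q18; q15-1->q19; q16-0->q19; q16-1->q20; q17-0->q20; q17-1->q21; q18-0->q18; q18-1->q18; q19-0->q18; q19-1->q19; q20-0->q19; q20-1->q20; q21-0->q20; q21-1->q21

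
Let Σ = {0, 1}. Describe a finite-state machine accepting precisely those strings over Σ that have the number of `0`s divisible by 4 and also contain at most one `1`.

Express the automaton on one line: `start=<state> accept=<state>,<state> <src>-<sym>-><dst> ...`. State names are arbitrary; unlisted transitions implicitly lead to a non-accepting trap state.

Run two small machines in parallel and take their product. One (4 states) tracks the count of `0`s modulo 4; the other (3 states) tracks the count of `1`s, saturating at 2. Each combined state is a pair, one component from each; accept when both components accept.
12 states suffice.
          0    1  
>* s0     s1   s2 
   s1     s3   s4 
 * s2     s4   s5 
   s3     s6   s7 
   s4     s7   s8 
   s5     s8   s5 
   s6     s0   s9 
   s7     s9  s10 
   s8    s10   s8 
   s9     s2  s11 
   s10   s11  s10 
   s11    s5  s11 
(> = start, * = accepting)

start=s0 accept=s0,s2 s0-0->s1 s0-1->s2 s1-0->s3 s1-1->s4 s2-0->s4 s2-1->s5 s3-0->s6 s3-1->s7 s4-0->s7 s4-1->s8 s5-0->s8 s5-1->s5 s6-0->s0 s6-1->s9 s7-0->s9 s7-1->s10 s8-0->s10 s8-1->s8 s9-0->s2 s9-1->s11 s10-0->s11 s10-1->s10 s11-0->s5 s11-1->s11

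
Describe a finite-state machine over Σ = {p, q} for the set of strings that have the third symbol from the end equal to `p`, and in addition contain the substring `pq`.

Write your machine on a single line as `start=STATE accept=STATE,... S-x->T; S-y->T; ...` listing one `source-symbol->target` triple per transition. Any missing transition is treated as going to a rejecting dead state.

Run two small machines in parallel and take their product. One (15 states) tracks the last 3 symbols read; the other (3 states) tracks whether and how much of `pq` has been seen. Each combined state is a pair, one component from each; accept when both components accept.
19 states suffice.
          p    q  
>  s0     s1   s2 
   s1     s3   s4 
   s2     s5   s6 
   s3     s7   s8 
   s4     s9  s10 
   s5    s11  s12 
   s6    s13  s14 
   s7     s7   s8 
 * s8     s9  s10 
 * s9    s15  s12 
 * s10   s16  s17 
   s11    s7   s8 
   s12    s9  s10 
   s13   s11  s12 
   s14   s13  s14 
   s15   s18   s8 
   s16   s15  s12 
   s17   s16  s17 
 * s18   s18   s8 
(> = start, * = accepting)

start=s0; accept=s8,s9,s10,s18; s0-p->s1; s0-q->s2; s1-p->s3; s1-q->s4; s2-p->s5; s2-q->s6; s3-p->s7; s3-q->s8; s4-p->s9; s4-q->s10; s5-p->s11; s5-q->s12; s6-p->s13; s6-q->s14; s7-p->s7; s7-q->s8; s8-p->s9; s8-q->s10; s9-p->s15; s9-q->s12; s10-p->s16; s10-q->s17; s11-p->s7; s11-q->s8; s12-p->s9; s12-q->s10; s13-p->s11; s13-q->s12; s14-p->s13; s14-q->s14; s15-p->s18; s15-q->s8; s16-p->s15; s16-q->s12; s17-p->s16; s17-q->s17; s18-p->s18; s18-q->s8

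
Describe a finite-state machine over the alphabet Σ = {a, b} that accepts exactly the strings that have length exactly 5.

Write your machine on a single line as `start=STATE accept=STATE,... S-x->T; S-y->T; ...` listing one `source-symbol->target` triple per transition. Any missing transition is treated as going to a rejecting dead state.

We only need to distinguish lengths 0, 1, …, 5, and '>5'. Chain q0 → q1 → q2 → q3 → q4 → q5 → q6 on every symbol, with q6 looping. Accepting states: {q5}.
With 7 states:
        a   b  
>  q0   q1  q1 
   q1   q2  q2 
   q2   q3  q3 
   q3   q4  q4 
   q4   q5  q5 
 * q5   q6  q6 
   q6   q6  q6 
(> = start, * = accepting)

start=q0; accept=q5; q0-a->q1; q0-b->q1; q1-a->q2; q1-b->q2; q2-a->q3; q2-b->q3; q3-a->q4; q3-b->q4; q4-a->q5; q4-b->q5; q5-a->q6; q5-b->q6; q6-a->q6; q6-b->q6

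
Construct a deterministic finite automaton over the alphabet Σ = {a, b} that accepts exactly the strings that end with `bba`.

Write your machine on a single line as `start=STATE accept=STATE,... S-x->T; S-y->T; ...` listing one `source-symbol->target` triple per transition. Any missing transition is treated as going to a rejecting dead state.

start=s0; accept=s3; s0-a->s0; s0-b->s1; s1-a->s0; s1-b->s2; s2-a->s3; s2-b->s2; s3-a->s0; s3-b->s1

Remember how much of `bba` the current input suffix matches. State s0 means no match yet; s1 means the last symbol is `b`; s2 means the last 2 symbols are `bb`; s3 means the last 3 symbols are `bba`. Only s3 accepts. On a mismatch, fall back to the longest proper suffix that is still a prefix of `bba`.
4 states suffice.
        a   b  
>  s0   s0  s1 
   s1   s0  s2 
   s2   s3  s2 
 * s3   s0  s1 
(> = start, * = accepting)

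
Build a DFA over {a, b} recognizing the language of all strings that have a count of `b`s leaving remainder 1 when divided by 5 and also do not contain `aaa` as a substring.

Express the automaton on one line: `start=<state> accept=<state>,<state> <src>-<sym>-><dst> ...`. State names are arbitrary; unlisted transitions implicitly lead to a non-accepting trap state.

start=q0 accept=q2,q4,q7 q0-a->q1 q0-b->q2 q1-a->q3 q1-b->q2 q2-a->q4 q2-b->q5 q3-a->q6 q3-b->q2 q4-a->q7 q4-b->q5 q5-a->q8 q5-b->q9 q6-a->q6 q6-b->q6 q7-a->q6 q7-b->q5 q8-a->q10 q8-b->q9 q9-a->q11 q9-b->q12 q10-a->q6 q10-b->q9 q11-a->q13 q11-b->q12 q12-a->q14 q12-b->q0 q13-a->q6 q13-b->q12 q14-a->q15 q14-b->q0 q15-a->q6 q15-b->q0

Build one automaton per condition and run them in lockstep. The first has 5 states tracking the count of `b`s modulo 5; the second has 4 states tracking partial matches of the forbidden pattern `aaa`. A product state is a pair (one from each), accepting exactly when both do. Minimizing collapses redundant product states.
A 16-state machine:
          a    b  
>  q0     q1   q2 
   q1     q3   q2 
 * q2     q4   q5 
   q3     q6   q2 
 * q4     q7   q5 
   q5     q8   q9 
   q6     q6   q6 
 * q7     q6   q5 
   q8    q10   q9 
   q9    q11  q12 
   q10    q6   q9 
   q11   q13  q12 
   q12   q14   q0 
   q13    q6  q12 
   q14   q15   q0 
   q15    q6   q0 
(> = start, * = accepting)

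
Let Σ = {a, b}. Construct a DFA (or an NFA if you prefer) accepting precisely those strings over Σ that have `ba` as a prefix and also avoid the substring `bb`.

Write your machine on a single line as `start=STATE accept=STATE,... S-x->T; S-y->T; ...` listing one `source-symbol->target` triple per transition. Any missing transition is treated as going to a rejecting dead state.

start=q0; accept=q4,q6; q0-a->q1; q0-b->q2; q1-a->q1; q1-b->q3; q2-a->q4; q2-b->q5; q3-a->q1; q3-b->q5; q4-a->q4; q4-b->q6; q5-a->q5; q5-b->q5; q6-a->q4; q6-b->q7; q7-a->q7; q7-b->q7

Handle the two conditions separately and then intersect. One (4 states) tracks whether the input so far still matches the prefix `ba`; the other (3 states) tracks partial matches of the forbidden pattern `bb`. Each combined state is a pair, one component from each; accept when both components accept.
        a   b  
>  q0   q1  q2 
   q1   q1  q3 
   q2   q4  q5 
   q3   q1  q5 
 * q4   q4  q6 
   q5   q5  q5 
 * q6   q4  q7 
   q7   q7  q7 
(> = start, * = accepting)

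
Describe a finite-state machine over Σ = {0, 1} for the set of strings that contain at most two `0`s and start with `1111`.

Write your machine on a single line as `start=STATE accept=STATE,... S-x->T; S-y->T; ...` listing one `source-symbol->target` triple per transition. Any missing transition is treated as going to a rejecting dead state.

start=q0; accept=q7,q8,q9; q0-0->q1; q0-1->q2; q1-0->q3; q1-1->q1; q2-0->q1; q2-1->q4; q3-0->q5; q3-1->q3; q4-0->q1; q4-1->q6; q5-0->q5; q5-1->q5; q6-0->q1; q6-1->q7; q7-0->q8; q7-1->q7; q8-0->q9; q8-1->q8; q9-0->q10; q9-1->q9; q10-0->q10; q10-1->q10

Run two small machines in parallel and take their product. One (4 states) tracks the count of `0`s, saturating at 3; the other (6 states) tracks whether the input so far still matches the prefix `1111`. Each combined state is a pair, one component from each; accept when both components accept.
With 11 states:
          0    1  
>  q0     q1   q2 
   q1     q3   q1 
   q2     q1   q4 
   q3     q5   q3 
   q4     q1   q6 
   q5     q5   q5 
   q6     q1   q7 
 * q7     q8   q7 
 * q8     q9   q8 
 * q9    q10   q9 
   q10   q10  q10 
(> = start, * = accepting)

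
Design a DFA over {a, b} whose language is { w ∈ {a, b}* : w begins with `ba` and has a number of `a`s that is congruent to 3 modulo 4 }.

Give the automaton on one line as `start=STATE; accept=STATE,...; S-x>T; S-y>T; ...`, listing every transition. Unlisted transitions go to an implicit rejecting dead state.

start=q0; accept=q5; q0-a>q1; q0-b>q2; q1-a>q1; q1-b>q1; q2-a>q3; q2-b>q1; q3-a>q4; q3-b>q3; q4-a>q5; q4-b>q4; q5-a>q6; q5-b>q5; q6-a>q3; q6-b>q6

Build one automaton per condition and run them in lockstep. One (4 states) tracks whether the input so far still matches the prefix `ba`; the other (4 states) tracks the count of `a`s modulo 4. Each combined state is a pair, one component from each; accept when both components accept. Equivalent product states are then merged.
7 states suffice.
        a   b  
>  q0   q1  q2 
   q1   q1  q1 
   q2   q3  q1 
   q3   q4  q3 
   q4   q5  q4 
 * q5   q6  q5 
   q6   q3  q6 
(> = start, * = accepting)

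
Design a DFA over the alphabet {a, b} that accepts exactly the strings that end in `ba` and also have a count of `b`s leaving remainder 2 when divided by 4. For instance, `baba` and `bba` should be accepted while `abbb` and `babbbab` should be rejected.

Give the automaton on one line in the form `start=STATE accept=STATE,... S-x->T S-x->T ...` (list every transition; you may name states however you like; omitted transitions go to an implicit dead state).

start=S0 accept=S3 S0-a->S0 S0-b->S1 S1-a->S1 S1-b->S2 S2-a->S3 S2-b->S4 S3-a->S5 S3-b->S4 S4-a->S4 S4-b->S0 S5-a->S5 S5-b->S4

Build one automaton per condition and run them in lockstep. The first has 3 states tracking how much of the suffix `ba` has currently been matched; the second has 4 states tracking the count of `b`s modulo 4. A product state is a pair (one from each), accepting exactly when both do. Minimizing collapses redundant product states.
        a   b  
>  S0   S0  S1 
   S1   S1  S2 
   S2   S3  S4 
 * S3   S5  S4 
   S4   S4  S0 
   S5   S5  S4 
(> = start, * = accepting)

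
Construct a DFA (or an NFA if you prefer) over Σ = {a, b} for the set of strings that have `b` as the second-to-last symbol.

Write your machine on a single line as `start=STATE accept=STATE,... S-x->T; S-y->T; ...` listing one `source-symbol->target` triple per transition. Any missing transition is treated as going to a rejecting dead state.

Because acceptance depends on a position counted from the end, the machine has to buffer the most recent 2 symbols. Make each state the string of the last up-to-2 symbols read; on input `x` shift the window left and append `x`. Accept when the buffered window has length 2 and begins with `b`.
A 7-state machine:
        a   b  
>  s0   s1  s2 
   s1   s3  s4 
   s2   s5  s6 
   s3   s3  s4 
   s4   s5  s6 
 * s5   s3  s4 
 * s6   s5  s6 
(> = start, * = accepting)

start=s0; accept=s5,s6; s0-a->s1; s0-b->s2; s1-a->s3; s1-b->s4; s2-a->s5; s2-b->s6; s3-a->s3; s3-b->s4; s4-a->s5; s4-b->s6; s5-a->s3; s5-b->s4; s6-a->s5; s6-b->s6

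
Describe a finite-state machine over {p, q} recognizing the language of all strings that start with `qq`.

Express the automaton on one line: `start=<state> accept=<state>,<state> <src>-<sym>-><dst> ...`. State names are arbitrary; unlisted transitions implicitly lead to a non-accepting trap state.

start=A accept=C A-p->D A-q->B B-p->D B-q->C C-p->C C-q->C D-p->D D-q->D

Check the first 2 symbols one by one: A through B record how many have matched `qq` so far; any wrong symbol goes to the dead state D. After all 2 match we enter the accepting sink C.
4 states suffice.
       p  q 
>  A   D  B 
   B   D  C 
 * C   C  C 
   D   D  D 
(> = start, * = accepting)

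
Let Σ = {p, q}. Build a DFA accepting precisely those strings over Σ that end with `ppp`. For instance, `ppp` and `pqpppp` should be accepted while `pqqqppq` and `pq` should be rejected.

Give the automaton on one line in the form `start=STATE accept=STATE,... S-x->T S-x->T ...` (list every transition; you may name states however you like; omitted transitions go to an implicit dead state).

start=S0 accept=S3 S0-p->S1 S0-q->S0 S1-p->S2 S1-q->S0 S2-p->S3 S2-q->S0 S3-p->S3 S3-q->S0

Let each state record the length of the longest suffix of the input read so far that is also a prefix of `ppp`. S1 means the last symbol is `p`; S2 means the last 2 symbols are `pp`; S3 means the last 3 symbols are `ppp`. Accept only at S3, where the string currently ends in `ppp`.
4 states suffice.
        p   q  
>  S0   S1  S0 
   S1   S2  S0 
   S2   S3  S0 
 * S3   S3  S0 
(> = start, * = accepting)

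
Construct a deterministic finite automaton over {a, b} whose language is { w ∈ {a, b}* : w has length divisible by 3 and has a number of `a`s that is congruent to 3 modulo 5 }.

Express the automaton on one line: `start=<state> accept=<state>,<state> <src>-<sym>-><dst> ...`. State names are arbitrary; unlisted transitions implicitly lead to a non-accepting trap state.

Run two small machines in parallel and take their product. One (3 states) tracks the input length modulo 3; the other (5 states) tracks the count of `a`s modulo 5. Each combined state is a pair, one component from each; accept when both components accept.
          a    b  
>  S0     S1   S2 
   S1     S3   S4 
   S2     S4   S5 
   S3     S6   S7 
   S4     S7   S8 
   S5     S8   S0 
 * S6     S9  S10 
   S7    S10  S11 
   S8    S11   S1 
   S9     S5  S12 
   S10   S12  S13 
   S11   S13   S3 
   S12    S0  S14 
   S13   S14   S6 
   S14    S2   S9 
(> = start, * = accepting)

start=S0 accept=S6 S0-a->S1 S0-b->S2 S1-a->S3 S1-b->S4 S2-a->S4 S2-b->S5 S3-a->S6 S3-b->S7 S4-a->S7 S4-b->S8 S5-a->S8 S5-b->S0 S6-a->S9 S6-b->S10 S7-a->S10 S7-b->S11 S8-a->S11 S8-b->S1 S9-a->S5 S9-b->S12 S10-a->S12 S10-b->S13 S11-a->S13 S11-b->S3 S12-a->S0 S12-b->S14 S13-a->S14 S13-b->S6 S14-a->S2 S14-b->S9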